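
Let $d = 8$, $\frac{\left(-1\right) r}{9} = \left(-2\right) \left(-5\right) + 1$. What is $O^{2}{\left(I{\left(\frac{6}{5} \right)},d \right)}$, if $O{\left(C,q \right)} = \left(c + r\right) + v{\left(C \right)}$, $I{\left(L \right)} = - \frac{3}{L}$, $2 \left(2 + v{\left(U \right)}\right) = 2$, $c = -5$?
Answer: $11025$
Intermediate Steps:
$r = -99$ ($r = - 9 \left(\left(-2\right) \left(-5\right) + 1\right) = - 9 \left(10 + 1\right) = \left(-9\right) 11 = -99$)
$v{\left(U \right)} = -1$ ($v{\left(U \right)} = -2 + \frac{1}{2} \cdot 2 = -2 + 1 = -1$)
$O{\left(C,q \right)} = -105$ ($O{\left(C,q \right)} = \left(-5 - 99\right) - 1 = -104 - 1 = -105$)
$O^{2}{\left(I{\left(\frac{6}{5} \right)},d \right)} = \left(-105\right)^{2} = 11025$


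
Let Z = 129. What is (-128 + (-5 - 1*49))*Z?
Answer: -23478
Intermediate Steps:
(-128 + (-5 - 1*49))*Z = (-128 + (-5 - 1*49))*129 = (-128 + (-5 - 49))*129 = (-128 - 54)*129 = -182*129 = -23478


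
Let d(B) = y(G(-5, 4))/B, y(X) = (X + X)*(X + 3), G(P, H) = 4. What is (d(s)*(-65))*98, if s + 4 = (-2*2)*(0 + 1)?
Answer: 44590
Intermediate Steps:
s = -8 (s = -4 + (-2*2)*(0 + 1) = -4 - 4*1 = -4 - 4 = -8)
y(X) = 2*X*(3 + X) (y(X) = (2*X)*(3 + X) = 2*X*(3 + X))
d(B) = 56/B (d(B) = (2*4*(3 + 4))/B = (2*4*7)/B = 56/B)
(d(s)*(-65))*98 = ((56/(-8))*(-65))*98 = ((56*(-1/8))*(-65))*98 = -7*(-65)*98 = 455*98 = 44590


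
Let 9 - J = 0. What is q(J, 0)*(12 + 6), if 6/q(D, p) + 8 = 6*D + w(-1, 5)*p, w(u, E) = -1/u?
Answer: 54/23 ≈ 2.3478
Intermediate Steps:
J = 9 (J = 9 - 1*0 = 9 + 0 = 9)
q(D, p) = 6/(-8 + p + 6*D) (q(D, p) = 6/(-8 + (6*D + (-1/(-1))*p)) = 6/(-8 + (6*D + (-1*(-1))*p)) = 6/(-8 + (6*D + 1*p)) = 6/(-8 + (6*D + p)) = 6/(-8 + (p + 6*D)) = 6/(-8 + p + 6*D))
q(J, 0)*(12 + 6) = (6/(-8 + 0 + 6*9))*(12 + 6) = (6/(-8 + 0 + 54))*18 = (6/46)*18 = (6*(1/46))*18 = (3/23)*18 = 54/23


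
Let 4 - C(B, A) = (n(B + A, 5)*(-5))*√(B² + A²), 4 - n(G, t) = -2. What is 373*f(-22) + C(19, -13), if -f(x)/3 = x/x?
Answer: -1115 + 30*√530 ≈ -424.35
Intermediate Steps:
n(G, t) = 6 (n(G, t) = 4 - 1*(-2) = 4 + 2 = 6)
C(B, A) = 4 + 30*√(A² + B²) (C(B, A) = 4 - 6*(-5)*√(B² + A²) = 4 - (-30)*√(A² + B²) = 4 + 30*√(A² + B²))
f(x) = -3 (f(x) = -3*x/x = -3*1 = -3)
373*f(-22) + C(19, -13) = 373*(-3) + (4 + 30*√((-13)² + 19²)) = -1119 + (4 + 30*√(169 + 361)) = -1119 + (4 + 30*√530) = -1115 + 30*√530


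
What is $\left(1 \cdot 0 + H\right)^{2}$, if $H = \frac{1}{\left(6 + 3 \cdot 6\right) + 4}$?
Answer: $\frac{1}{784} \approx 0.0012755$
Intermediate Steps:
$H = \frac{1}{28}$ ($H = \frac{1}{\left(6 + 18\right) + 4} = \frac{1}{24 + 4} = \frac{1}{28} \approx 0.035714$)
$\left(1 \cdot 0 + H\right)^{2} = \left(1 \cdot 0 + \frac{1}{28}\right)^{2} = \left(0 + \frac{1}{28}\right)^{2} = \left(\frac{1}{28}\right)^{2} = \frac{1}{784}$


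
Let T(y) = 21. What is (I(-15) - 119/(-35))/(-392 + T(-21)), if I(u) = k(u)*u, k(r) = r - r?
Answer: -17/1855 ≈ -0.0091644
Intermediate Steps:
k(r) = 0
I(u) = 0 (I(u) = 0*u = 0)
(I(-15) - 119/(-35))/(-392 + T(-21)) = (0 - 119/(-35))/(-392 + 21) = (0 - 119*(-1/35))/(-371) = (0 + 17/5)*(-1/371) = (17/5)*(-1/371) = -17/1855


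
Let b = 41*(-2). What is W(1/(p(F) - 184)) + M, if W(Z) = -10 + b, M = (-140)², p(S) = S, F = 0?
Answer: 19508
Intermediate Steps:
b = -82
M = 19600
W(Z) = -92 (W(Z) = -10 - 82 = -92)
W(1/(p(F) - 184)) + M = -92 + 19600 = 19508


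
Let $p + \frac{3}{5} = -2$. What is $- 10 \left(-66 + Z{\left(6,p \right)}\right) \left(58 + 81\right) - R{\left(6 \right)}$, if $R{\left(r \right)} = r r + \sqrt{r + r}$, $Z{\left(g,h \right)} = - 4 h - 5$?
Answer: $84198 - 2 \sqrt{3} \approx 84195.0$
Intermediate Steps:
$p = - \frac{13}{5}$ ($p = - \frac{3}{5} - 2 = - \frac{13}{5} \approx -2.6$)
$Z{\left(g,h \right)} = -5 - 4 h$
$R{\left(r \right)} = r^{2} + \sqrt{2} \sqrt{r}$ ($R{\left(r \right)} = r^{2} + \sqrt{2 r} = r^{2} + \sqrt{2} \sqrt{r}$)
$- 10 \left(-66 + Z{\left(6,p \right)}\right) \left(58 + 81\right) - R{\left(6 \right)} = - 10 \left(-66 - - \frac{27}{5}\right) \left(58 + 81\right) - \left(6^{2} + \sqrt{2} \sqrt{6}\right) = - 10 \left(-66 + \left(-5 + \frac{52}{5}\right)\right) 139 - \left(36 + 2 \sqrt{3}\right) = - 10 \left(-66 + \frac{27}{5}\right) 139 - \left(36 + 2 \sqrt{3}\right) = - 10 \left(\left(- \frac{303}{5}\right) 139\right) - \left(36 + 2 \sqrt{3}\right) = \left(-10\right) \left(- \frac{42117}{5}\right) - \left(36 + 2 \sqrt{3}\right) = 84234 - \left(36 + 2 \sqrt{3}\right) = 84198 - 2 \sqrt{3}$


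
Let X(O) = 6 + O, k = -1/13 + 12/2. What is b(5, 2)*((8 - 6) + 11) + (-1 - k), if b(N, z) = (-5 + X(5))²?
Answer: 5994/13 ≈ 461.08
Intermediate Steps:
k = 77/13 (k = -1*1/13 + 12*(½) = -1/13 + 6 = 77/13 ≈ 5.9231)
b(N, z) = 36 (b(N, z) = (-5 + (6 + 5))² = (-5 + 11)² = 6² = 36)
b(5, 2)*((8 - 6) + 11) + (-1 - k) = 36*((8 - 6) + 11) + (-1 - 1*77/13) = 36*(2 + 11) + (-1 - 77/13) = 36*13 - 90/13 = 468 - 90/13 = 5994/13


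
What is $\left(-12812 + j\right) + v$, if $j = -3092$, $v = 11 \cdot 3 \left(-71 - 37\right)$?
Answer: $-19468$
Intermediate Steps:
$v = -3564$ ($v = 33 \left(-108\right) = -3564$)
$\left(-12812 + j\right) + v = \left(-12812 - 3092\right) - 3564 = -15904 - 3564 = -19468$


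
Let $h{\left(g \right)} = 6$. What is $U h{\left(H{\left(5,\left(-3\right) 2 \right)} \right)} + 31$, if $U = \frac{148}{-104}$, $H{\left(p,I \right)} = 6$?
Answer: $\frac{292}{13} \approx 22.462$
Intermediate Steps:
$U = - \frac{37}{26}$ ($U = 148 \left(- \frac{1}{104}\right) = - \frac{37}{26} \approx -1.4231$)
$U h{\left(H{\left(5,\left(-3\right) 2 \right)} \right)} + 31 = \left(- \frac{37}{26}\right) 6 + 31 = - \frac{111}{13} + 31 = \frac{292}{13}$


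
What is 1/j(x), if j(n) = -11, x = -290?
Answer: -1/11 ≈ -0.090909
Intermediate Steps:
1/j(x) = 1/(-11) = -1/11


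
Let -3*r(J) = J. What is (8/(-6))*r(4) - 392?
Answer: -3512/9 ≈ -390.22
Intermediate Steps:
r(J) = -J/3
(8/(-6))*r(4) - 392 = (8/(-6))*(-⅓*4) - 392 = -⅙*8*(-4/3) - 392 = -4/3*(-4/3) - 392 = 16/9 - 392 = -3512/9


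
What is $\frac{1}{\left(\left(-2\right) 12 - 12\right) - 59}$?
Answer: $- \frac{1}{95} \approx -0.010526$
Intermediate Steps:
$\frac{1}{\left(\left(-2\right) 12 - 12\right) - 59} = \frac{1}{\left(-24 - 12\right) - 59} = \frac{1}{-36 - 59} = \frac{1}{-95} = - \frac{1}{95}$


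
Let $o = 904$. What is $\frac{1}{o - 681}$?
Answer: $\frac{1}{223} \approx 0.0044843$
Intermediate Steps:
$\frac{1}{o - 681} = \frac{1}{904 - 681} = \frac{1}{223}$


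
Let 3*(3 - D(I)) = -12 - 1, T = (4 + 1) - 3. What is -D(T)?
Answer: -22/3 ≈ -7.3333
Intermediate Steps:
T = 2 (T = 5 - 3 = 2)
D(I) = 22/3 (D(I) = 3 - (-12 - 1)/3 = 3 - 1/3*(-13) = 3 + 13/3 = 22/3)
-D(T) = -1*22/3 = -22/3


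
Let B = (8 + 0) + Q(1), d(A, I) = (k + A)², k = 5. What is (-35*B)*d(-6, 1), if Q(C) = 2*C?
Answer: -350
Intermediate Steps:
d(A, I) = (5 + A)²
B = 10 (B = (8 + 0) + 2*1 = 8 + 2 = 10)
(-35*B)*d(-6, 1) = (-35*10)*(5 - 6)² = -350*(-1)² = -350*1 = -350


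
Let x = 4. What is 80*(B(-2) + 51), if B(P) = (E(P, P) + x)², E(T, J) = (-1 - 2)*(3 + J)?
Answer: 4160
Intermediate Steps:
E(T, J) = -9 - 3*J (E(T, J) = -3*(3 + J) = -9 - 3*J)
B(P) = (-5 - 3*P)² (B(P) = ((-9 - 3*P) + 4)² = (-5 - 3*P)²)
80*(B(-2) + 51) = 80*((5 + 3*(-2))² + 51) = 80*((5 - 6)² + 51) = 80*((-1)² + 51) = 80*(1 + 51) = 80*52 = 4160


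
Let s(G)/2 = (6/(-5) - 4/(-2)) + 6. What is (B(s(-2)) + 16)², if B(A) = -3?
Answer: 169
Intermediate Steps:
s(G) = 68/5 (s(G) = 2*((6/(-5) - 4/(-2)) + 6) = 2*((6*(-⅕) - 4*(-½)) + 6) = 2*((-6/5 + 2) + 6) = 2*(⅘ + 6) = 2*(34/5) = 68/5)
(B(s(-2)) + 16)² = (-3 + 16)² = 13² = 169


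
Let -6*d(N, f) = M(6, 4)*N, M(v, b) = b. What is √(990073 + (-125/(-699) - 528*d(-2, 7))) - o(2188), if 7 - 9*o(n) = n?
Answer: 727/3 + 4*√30212923134/699 ≈ 1237.0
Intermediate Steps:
o(n) = 7/9 - n/9
d(N, f) = -2*N/3
√(990073 + (-125/(-699) - 528*d(-2, 7))) - o(2188) = √(990073 + (-125/(-699) - (-352)*(-2))) - (7/9 - ⅑*2188) = √(990073 + (-125*(-1/699) - 528*4/3)) - (7/9 - 2188/9) = √(990073 + (125/699 - 704)) - 1*(-727/3) = √(990073 - 491971/699) + 727/3 = √(691569056/699) + 727/3 = 4*√30212923134/699 + 727/3 = 727/3 + 4*√30212923134/699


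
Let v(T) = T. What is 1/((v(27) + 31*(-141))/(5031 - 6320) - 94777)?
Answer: -1289/122163209 ≈ -1.0551e-5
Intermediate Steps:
1/((v(27) + 31*(-141))/(5031 - 6320) - 94777) = 1/((27 + 31*(-141))/(5031 - 6320) - 94777) = 1/((27 - 4371)/(-1289) - 94777) = 1/(-4344*(-1/1289) - 94777) = 1/(4344/1289 - 94777) = 1/(-122163209/1289) = -1289/122163209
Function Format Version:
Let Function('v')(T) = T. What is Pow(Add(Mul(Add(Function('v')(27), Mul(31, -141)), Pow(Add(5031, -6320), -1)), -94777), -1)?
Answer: Rational(-1289, 122163209) ≈ -1.0551e-5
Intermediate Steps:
Pow(Add(Mul(Add(Function('v')(27), Mul(31, -141)), Pow(Add(5031, -6320), -1)), -94777), -1) = Pow(Add(Mul(Add(27, Mul(31, -141)), Pow(Add(5031, -6320), -1)), -94777), -1) = Pow(Add(Mul(Add(27, -4371), Pow(-1289, -1)), -94777), -1) = Pow(Add(Mul(-4344, Rational(-1, 1289)), -94777), -1) = Pow(Add(Rational(4344, 1289), -94777), -1) = Pow(Rational(-122163209, 1289), -1) = Rational(-1289, 122163209)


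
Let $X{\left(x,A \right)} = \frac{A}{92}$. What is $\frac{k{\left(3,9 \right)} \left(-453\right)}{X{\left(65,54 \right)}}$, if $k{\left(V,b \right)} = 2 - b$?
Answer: $\frac{48622}{9} \approx 5402.4$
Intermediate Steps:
$X{\left(x,A \right)} = \frac{A}{92}$ ($X{\left(x,A \right)} = A \frac{1}{92} = \frac{A}{92}$)
$\frac{k{\left(3,9 \right)} \left(-453\right)}{X{\left(65,54 \right)}} = \frac{\left(2 - 9\right) \left(-453\right)}{\frac{1}{92} \cdot 54} = \frac{\left(2 - 9\right) \left(-453\right)}{\frac{27}{46}} = \left(-7\right) \left(-453\right) \frac{46}{27} = 3171 \cdot \frac{46}{27} = \frac{48622}{9}$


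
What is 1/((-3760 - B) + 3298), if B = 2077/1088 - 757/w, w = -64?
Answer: -544/258801 ≈ -0.0021020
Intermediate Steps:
B = 7473/544 (B = 2077/1088 - 757/(-64) = 2077*(1/1088) - 757*(-1/64) = 2077/1088 + 757/64 = 7473/544 ≈ 13.737)
1/((-3760 - B) + 3298) = 1/((-3760 - 1*7473/544) + 3298) = 1/((-3760 - 7473/544) + 3298) = 1/(-2052913/544 + 3298) = 1/(-258801/544) = -544/258801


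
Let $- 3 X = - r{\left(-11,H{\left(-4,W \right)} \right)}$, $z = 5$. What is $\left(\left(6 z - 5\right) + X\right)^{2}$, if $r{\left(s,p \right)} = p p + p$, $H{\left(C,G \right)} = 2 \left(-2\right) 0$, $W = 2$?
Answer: $625$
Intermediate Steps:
$H{\left(C,G \right)} = 0$ ($H{\left(C,G \right)} = \left(-4\right) 0 = 0$)
$r{\left(s,p \right)} = p + p^{2}$ ($r{\left(s,p \right)} = p^{2} + p = p + p^{2}$)
$X = 0$ ($X = - \frac{\left(-1\right) 0 \left(1 + 0\right)}{3} = - \frac{\left(-1\right) 0 \cdot 1}{3} = - \frac{\left(-1\right) 0}{3} = \left(- \frac{1}{3}\right) 0 = 0$)
$\left(\left(6 z - 5\right) + X\right)^{2} = \left(\left(6 \cdot 5 - 5\right) + 0\right)^{2} = \left(\left(30 - 5\right) + 0\right)^{2} = \left(25 + 0\right)^{2} = 25^{2} = 625$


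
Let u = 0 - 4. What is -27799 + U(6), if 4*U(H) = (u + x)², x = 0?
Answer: -27795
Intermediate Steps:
u = -4
U(H) = 4 (U(H) = (-4 + 0)²/4 = (¼)*(-4)² = (¼)*16 = 4)
-27799 + U(6) = -27799 + 4 = -27795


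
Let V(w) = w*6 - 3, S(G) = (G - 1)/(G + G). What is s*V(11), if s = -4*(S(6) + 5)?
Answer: -1365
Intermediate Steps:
S(G) = (-1 + G)/(2*G) (S(G) = (-1 + G)/((2*G)) = (-1 + G)*(1/(2*G)) = (-1 + G)/(2*G))
V(w) = -3 + 6*w (V(w) = 6*w - 3 = -3 + 6*w)
s = -65/3 (s = -4*((½)*(-1 + 6)/6 + 5) = -4*((½)*(⅙)*5 + 5) = -4*(5/12 + 5) = -4*65/12 = -65/3 ≈ -21.667)
s*V(11) = -65*(-3 + 6*11)/3 = -65*(-3 + 66)/3 = -65/3*63 = -1365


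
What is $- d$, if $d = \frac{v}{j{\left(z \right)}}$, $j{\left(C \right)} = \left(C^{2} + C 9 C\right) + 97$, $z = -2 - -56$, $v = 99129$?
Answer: $- \frac{99129}{29257} \approx -3.3882$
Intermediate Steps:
$z = 54$ ($z = -2 + 56 = 54$)
$j{\left(C \right)} = 97 + 10 C^{2}$ ($j{\left(C \right)} = \left(C^{2} + 9 C C\right) + 97 = \left(C^{2} + 9 C^{2}\right) + 97 = 10 C^{2} + 97 = 97 + 10 C^{2}$)
$d = \frac{99129}{29257}$ ($d = \frac{99129}{97 + 10 \cdot 54^{2}} = \frac{99129}{97 + 10 \cdot 2916} = \frac{99129}{97 + 29160} = \frac{99129}{29257} \approx 3.3882$)
$- d = \left(-1\right) \frac{99129}{29257} = - \frac{99129}{29257}$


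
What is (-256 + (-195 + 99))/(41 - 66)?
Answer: 352/25 ≈ 14.080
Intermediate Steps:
(-256 + (-195 + 99))/(41 - 66) = (-256 - 96)/(-25) = -352*(-1/25) = 352/25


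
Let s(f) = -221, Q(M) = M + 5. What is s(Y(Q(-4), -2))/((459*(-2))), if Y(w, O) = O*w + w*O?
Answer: 13/54 ≈ 0.24074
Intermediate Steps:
Q(M) = 5 + M
Y(w, O) = 2*O*w (Y(w, O) = O*w + O*w = 2*O*w)
s(Y(Q(-4), -2))/((459*(-2))) = -221/(459*(-2)) = -221/(-918) = -221*(-1/918) = 13/54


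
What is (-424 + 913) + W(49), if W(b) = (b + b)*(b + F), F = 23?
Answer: 7545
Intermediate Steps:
W(b) = 2*b*(23 + b) (W(b) = (b + b)*(b + 23) = (2*b)*(23 + b) = 2*b*(23 + b))
(-424 + 913) + W(49) = (-424 + 913) + 2*49*(23 + 49) = 489 + 2*49*72 = 489 + 7056 = 7545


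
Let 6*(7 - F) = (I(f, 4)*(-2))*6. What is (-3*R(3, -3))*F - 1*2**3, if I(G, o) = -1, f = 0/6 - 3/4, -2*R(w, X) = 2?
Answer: 7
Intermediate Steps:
R(w, X) = -1 (R(w, X) = -1/2*2 = -1)
f = -3/4 (f = 0*(1/6) - 3*1/4 = 0 - 3/4 = -3/4 ≈ -0.75000)
F = 5 (F = 7 - (-1*(-2))*6/6 = 7 - 6/3 = 7 - 1/6*12 = 7 - 2 = 5)
(-3*R(3, -3))*F - 1*2**3 = -3*(-1)*5 - 1*2**3 = 3*5 - 1*8 = 15 - 8 = 7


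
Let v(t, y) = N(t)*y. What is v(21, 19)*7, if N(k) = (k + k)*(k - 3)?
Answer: 100548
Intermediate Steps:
N(k) = 2*k*(-3 + k) (N(k) = (2*k)*(-3 + k) = 2*k*(-3 + k))
v(t, y) = 2*t*y*(-3 + t) (v(t, y) = (2*t*(-3 + t))*y = 2*t*y*(-3 + t))
v(21, 19)*7 = (2*21*19*(-3 + 21))*7 = (2*21*19*18)*7 = 14364*7 = 100548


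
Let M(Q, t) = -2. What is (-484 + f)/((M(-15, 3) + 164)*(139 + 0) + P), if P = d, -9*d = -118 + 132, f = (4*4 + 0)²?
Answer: -513/50662 ≈ -0.010126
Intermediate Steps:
f = 256 (f = (16 + 0)² = 16² = 256)
d = -14/9 (d = -(-118 + 132)/9 = -⅑*14 = -14/9 ≈ -1.5556)
P = -14/9 ≈ -1.5556
(-484 + f)/((M(-15, 3) + 164)*(139 + 0) + P) = (-484 + 256)/((-2 + 164)*(139 + 0) - 14/9) = -228/(162*139 - 14/9) = -228/(22518 - 14/9) = -228/202648/9 = -228*9/202648 = -513/50662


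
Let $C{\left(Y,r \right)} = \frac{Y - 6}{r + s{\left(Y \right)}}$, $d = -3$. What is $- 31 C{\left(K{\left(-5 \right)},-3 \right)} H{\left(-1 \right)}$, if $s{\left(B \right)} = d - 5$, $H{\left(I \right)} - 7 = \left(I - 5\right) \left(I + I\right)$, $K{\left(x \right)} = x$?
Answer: $-589$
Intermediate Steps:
$H{\left(I \right)} = 7 + 2 I \left(-5 + I\right)$ ($H{\left(I \right)} = 7 + \left(I - 5\right) \left(I + I\right) = 7 + \left(-5 + I\right) 2 I = 7 + 2 I \left(-5 + I\right)$)
$s{\left(B \right)} = -8$ ($s{\left(B \right)} = -3 - 5 = -8$)
$C{\left(Y,r \right)} = \frac{-6 + Y}{-8 + r}$ ($C{\left(Y,r \right)} = \frac{Y - 6}{r - 8} = \frac{-6 + Y}{-8 + r}$)
$- 31 C{\left(K{\left(-5 \right)},-3 \right)} H{\left(-1 \right)} = - 31 \frac{-6 - 5}{-8 - 3} \left(7 - -10 + 2 \left(-1\right)^{2}\right) = - 31 \frac{1}{-11} \left(-11\right) \left(7 + 10 + 2 \cdot 1\right) = - 31 \left(\left(- \frac{1}{11}\right) \left(-11\right)\right) \left(7 + 10 + 2\right) = \left(-31\right) 1 \cdot 19 = \left(-31\right) 19 = -589$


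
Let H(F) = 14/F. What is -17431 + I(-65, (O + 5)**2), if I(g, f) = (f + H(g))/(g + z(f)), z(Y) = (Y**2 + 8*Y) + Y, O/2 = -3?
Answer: -62315876/3575 ≈ -17431.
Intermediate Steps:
O = -6 (O = 2*(-3) = -6)
z(Y) = Y**2 + 9*Y
I(g, f) = (f + 14/g)/(g + f*(9 + f))
-17431 + I(-65, (O + 5)**2) = -17431 + (14 + (-6 + 5)**2*(-65))/((-65)*(-65 + (-6 + 5)**2*(9 + (-6 + 5)**2))) = -17431 - (14 + (-1)**2*(-65))/(65*(-65 + (-1)**2*(9 + (-1)**2))) = -17431 - (14 + 1*(-65))/(65*(-65 + 1*(9 + 1))) = -17431 - (14 - 65)/(65*(-65 + 1*10)) = -17431 - 1/65*(-51)/(-65 + 10) = -17431 - 1/65*(-51)/(-55) = -17431 - 1/65*(-1/55)*(-51) = -17431 - 51/3575 = -62315876/3575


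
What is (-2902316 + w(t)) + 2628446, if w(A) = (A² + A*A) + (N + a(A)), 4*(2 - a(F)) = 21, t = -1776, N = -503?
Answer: 24135903/4 ≈ 6.0340e+6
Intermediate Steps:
a(F) = -13/4 (a(F) = 2 - ¼*21 = 2 - 21/4 = -13/4)
w(A) = -2025/4 + 2*A² (w(A) = (A² + A*A) + (-503 - 13/4) = (A² + A²) - 2025/4 = 2*A² - 2025/4 = -2025/4 + 2*A²)
(-2902316 + w(t)) + 2628446 = (-2902316 + (-2025/4 + 2*(-1776)²)) + 2628446 = (-2902316 + (-2025/4 + 2*3154176)) + 2628446 = (-2902316 + (-2025/4 + 6308352)) + 2628446 = (-2902316 + 25231383/4) + 2628446 = 13622119/4 + 2628446 = 24135903/4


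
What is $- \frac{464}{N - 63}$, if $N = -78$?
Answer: $\frac{464}{141} \approx 3.2908$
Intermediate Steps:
$- \frac{464}{N - 63} = - \frac{464}{-78 - 63} = - \frac{464}{-141} = \left(-464\right) \left(- \frac{1}{141}\right) = \frac{464}{141}$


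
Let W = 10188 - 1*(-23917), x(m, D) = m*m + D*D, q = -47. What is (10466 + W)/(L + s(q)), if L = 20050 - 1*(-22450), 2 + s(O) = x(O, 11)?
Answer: 44571/44828 ≈ 0.99427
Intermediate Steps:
x(m, D) = D² + m² (x(m, D) = m² + D² = D² + m²)
s(O) = 119 + O² (s(O) = -2 + (11² + O²) = -2 + (121 + O²) = 119 + O²)
L = 42500 (L = 20050 + 22450 = 42500)
W = 34105 (W = 10188 + 23917 = 34105)
(10466 + W)/(L + s(q)) = (10466 + 34105)/(42500 + (119 + (-47)²)) = 44571/(42500 + (119 + 2209)) = 44571/(42500 + 2328) = 44571/44828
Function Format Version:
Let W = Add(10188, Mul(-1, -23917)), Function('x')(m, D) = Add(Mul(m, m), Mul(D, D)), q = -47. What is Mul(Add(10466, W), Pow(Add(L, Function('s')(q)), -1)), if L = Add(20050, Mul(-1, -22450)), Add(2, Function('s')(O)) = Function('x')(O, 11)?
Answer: Rational(44571, 44828) ≈ 0.99427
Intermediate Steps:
Function('x')(m, D) = Add(Pow(D, 2), Pow(m, 2)) (Function('x')(m, D) = Add(Pow(m, 2), Pow(D, 2)) = Add(Pow(D, 2), Pow(m, 2)))
Function('s')(O) = Add(119, Pow(O, 2)) (Function('s')(O) = Add(-2, Add(Pow(11, 2), Pow(O, 2))) = Add(-2, Add(121, Pow(O, 2))) = Add(119, Pow(O, 2)))
L = 42500 (L = Add(20050, 22450) = 42500)
W = 34105 (W = Add(10188, 23917) = 34105)
Mul(Add(10466, W), Pow(Add(L, Function('s')(q)), -1)) = Mul(Add(10466, 34105), Pow(Add(42500, Add(119, Pow(-47, 2))), -1)) = Mul(44571, Pow(Add(42500, Add(119, 2209)), -1)) = Mul(44571, Pow(Add(42500, 2328), -1)) = Mul(44571, Pow(44828, -1)) = Mul(44571, Rational(1, 44828)) = Rational(44571, 44828)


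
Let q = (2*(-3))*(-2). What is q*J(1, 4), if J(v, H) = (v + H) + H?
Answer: 108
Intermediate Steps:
J(v, H) = v + 2*H (J(v, H) = (H + v) + H = v + 2*H)
q = 12 (q = -6*(-2) = 12)
q*J(1, 4) = 12*(1 + 2*4) = 12*(1 + 8) = 12*9 = 108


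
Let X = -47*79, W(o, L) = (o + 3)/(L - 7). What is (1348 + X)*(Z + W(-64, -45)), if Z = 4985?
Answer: -613199565/52 ≈ -1.1792e+7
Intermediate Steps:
W(o, L) = (3 + o)/(-7 + L)
X = -3713
(1348 + X)*(Z + W(-64, -45)) = (1348 - 3713)*(4985 + (3 - 64)/(-7 - 45)) = -2365*(4985 - 61/(-52)) = -2365*(4985 - 1/52*(-61)) = -2365*(4985 + 61/52) = -2365*259281/52 = -613199565/52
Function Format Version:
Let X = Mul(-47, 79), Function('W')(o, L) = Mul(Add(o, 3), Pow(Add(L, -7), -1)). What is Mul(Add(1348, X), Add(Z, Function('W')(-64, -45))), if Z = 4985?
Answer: Rational(-613199565, 52) ≈ -1.1792e+7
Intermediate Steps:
Function('W')(o, L) = Mul(Pow(Add(-7, L), -1), Add(3, o)) (Function('W')(o, L) = Mul(Add(3, o), Pow(Add(-7, L), -1)) = Mul(Pow(Add(-7, L), -1), Add(3, o)))
X = -3713
Mul(Add(1348, X), Add(Z, Function('W')(-64, -45))) = Mul(Add(1348, -3713), Add(4985, Mul(Pow(Add(-7, -45), -1), Add(3, -64)))) = Mul(-2365, Add(4985, Mul(Pow(-52, -1), -61))) = Mul(-2365, Add(4985, Mul(Rational(-1, 52), -61))) = Mul(-2365, Add(4985, Rational(61, 52))) = Mul(-2365, Rational(259281, 52)) = Rational(-613199565, 52)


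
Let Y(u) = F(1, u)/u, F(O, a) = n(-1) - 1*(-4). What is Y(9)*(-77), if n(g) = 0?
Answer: -308/9 ≈ -34.222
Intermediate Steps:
F(O, a) = 4 (F(O, a) = 0 - 1*(-4) = 0 + 4 = 4)
Y(u) = 4/u
Y(9)*(-77) = (4/9)*(-77) = -308/9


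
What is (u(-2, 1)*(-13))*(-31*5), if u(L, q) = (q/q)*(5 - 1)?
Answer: 8060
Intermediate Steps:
u(L, q) = 4 (u(L, q) = 1*4 = 4)
(u(-2, 1)*(-13))*(-31*5) = (4*(-13))*(-31*5) = -52*(-155) = 8060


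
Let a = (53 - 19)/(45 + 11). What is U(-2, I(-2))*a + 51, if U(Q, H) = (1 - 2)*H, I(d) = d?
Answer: 731/14 ≈ 52.214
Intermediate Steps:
U(Q, H) = -H
a = 17/28 (a = 34/56 = 34*(1/56) = 17/28 ≈ 0.60714)
U(-2, I(-2))*a + 51 = -1*(-2)*(17/28) + 51 = 2*(17/28) + 51 = 17/14 + 51 = 731/14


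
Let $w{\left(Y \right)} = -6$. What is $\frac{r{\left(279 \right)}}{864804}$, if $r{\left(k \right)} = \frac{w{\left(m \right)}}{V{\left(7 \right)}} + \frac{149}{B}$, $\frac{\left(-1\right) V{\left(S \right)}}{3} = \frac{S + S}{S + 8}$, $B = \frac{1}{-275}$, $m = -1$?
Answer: $- \frac{143405}{3026814} \approx -0.047378$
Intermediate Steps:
$B = - \frac{1}{275} \approx -0.0036364$
$V{\left(S \right)} = - \frac{6 S}{8 + S}$ ($V{\left(S \right)} = - 3 \frac{S + S}{S + 8} = - 3 \frac{2 S}{8 + S} = - \frac{6 S}{8 + S}$)
$r{\left(k \right)} = - \frac{286810}{7}$ ($r{\left(k \right)} = - \frac{6}{\left(-6\right) 7 \frac{1}{8 + 7}} + \frac{149}{- \frac{1}{275}} = - \frac{6}{\left(-6\right) 7 \cdot \frac{1}{15}} + 149 \left(-275\right) = - \frac{6}{\left(-6\right) 7 \cdot \frac{1}{15}} - 40975 = - \frac{6}{- \frac{14}{5}} - 40975 = \left(-6\right) \left(- \frac{5}{14}\right) - 40975 = \frac{15}{7} - 40975 = - \frac{286810}{7}$)
$\frac{r{\left(279 \right)}}{864804} = - \frac{286810}{7 \cdot 864804} = \left(- \frac{286810}{7}\right) \frac{1}{864804} = - \frac{143405}{3026814}$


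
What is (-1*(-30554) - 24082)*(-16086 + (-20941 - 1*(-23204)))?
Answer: -89462456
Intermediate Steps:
(-1*(-30554) - 24082)*(-16086 + (-20941 - 1*(-23204))) = (30554 - 24082)*(-16086 + (-20941 + 23204)) = 6472*(-16086 + 2263) = 6472*(-13823) = -89462456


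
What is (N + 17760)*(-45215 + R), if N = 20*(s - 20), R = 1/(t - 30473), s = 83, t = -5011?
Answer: -2542988361685/2957 ≈ -8.5999e+8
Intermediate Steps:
R = -1/35484 (R = 1/(-5011 - 30473) = 1/(-35484) = -1/35484 ≈ -2.8182e-5)
N = 1260 (N = 20*(83 - 20) = 20*63 = 1260)
(N + 17760)*(-45215 + R) = (1260 + 17760)*(-45215 - 1/35484) = 19020*(-1604409061/35484) = -2542988361685/2957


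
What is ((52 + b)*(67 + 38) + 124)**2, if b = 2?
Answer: 33570436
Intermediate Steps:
((52 + b)*(67 + 38) + 124)**2 = ((52 + 2)*(67 + 38) + 124)**2 = (54*105 + 124)**2 = (5670 + 124)**2 = 5794**2 = 33570436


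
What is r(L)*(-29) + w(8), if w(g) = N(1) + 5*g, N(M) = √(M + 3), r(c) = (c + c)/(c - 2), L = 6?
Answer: -45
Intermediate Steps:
r(c) = 2*c/(-2 + c) (r(c) = (2*c)/(-2 + c) = 2*c/(-2 + c))
N(M) = √(3 + M)
w(g) = 2 + 5*g (w(g) = √(3 + 1) + 5*g = √4 + 5*g = 2 + 5*g)
r(L)*(-29) + w(8) = (2*6/(-2 + 6))*(-29) + (2 + 5*8) = (2*6/4)*(-29) + (2 + 40) = (2*6*(¼))*(-29) + 42 = 3*(-29) + 42 = -87 + 42 = -45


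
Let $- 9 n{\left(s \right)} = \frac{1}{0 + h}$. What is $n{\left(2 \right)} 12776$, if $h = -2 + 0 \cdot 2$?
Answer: $\frac{6388}{9} \approx 709.78$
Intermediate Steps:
$h = -2$ ($h = -2 + 0 = -2$)
$n{\left(s \right)} = \frac{1}{18}$ ($n{\left(s \right)} = - \frac{1}{9 \left(0 - 2\right)} = - \frac{1}{9 \left(-2\right)} = \left(- \frac{1}{9}\right) \left(- \frac{1}{2}\right) = \frac{1}{18}$)
$n{\left(2 \right)} 12776 = \frac{1}{18} \cdot 12776 = \frac{6388}{9}$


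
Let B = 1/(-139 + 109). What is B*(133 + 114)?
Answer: -247/30 ≈ -8.2333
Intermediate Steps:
B = -1/30 (B = 1/(-30) = -1/30 ≈ -0.033333)
B*(133 + 114) = -(133 + 114)/30 = -1/30*247 = -247/30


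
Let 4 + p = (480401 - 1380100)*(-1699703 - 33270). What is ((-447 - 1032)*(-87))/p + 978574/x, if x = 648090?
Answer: 254291287216849862/168412027424410845 ≈ 1.5099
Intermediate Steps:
p = 1559154075123 (p = -4 + (480401 - 1380100)*(-1699703 - 33270) = -4 - 899699*(-1732973) = -4 + 1559154075127 = 1559154075123)
((-447 - 1032)*(-87))/p + 978574/x = ((-447 - 1032)*(-87))/1559154075123 + 978574/648090 = -1479*(-87)*(1/1559154075123) + 978574*(1/648090) = 128673*(1/1559154075123) + 489287/324045 = 42891/519718025041 + 489287/324045 = 254291287216849862/168412027424410845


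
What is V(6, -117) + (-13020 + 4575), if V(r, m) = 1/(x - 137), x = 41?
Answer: -810721/96 ≈ -8445.0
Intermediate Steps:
V(r, m) = -1/96 (V(r, m) = 1/(41 - 137) = 1/(-96) = -1/96)
V(6, -117) + (-13020 + 4575) = -1/96 + (-13020 + 4575) = -1/96 - 8445 = -810721/96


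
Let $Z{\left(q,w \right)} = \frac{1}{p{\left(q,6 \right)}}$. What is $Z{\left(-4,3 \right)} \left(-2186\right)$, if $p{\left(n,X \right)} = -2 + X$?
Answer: $- \frac{1093}{2} \approx -546.5$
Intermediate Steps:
$Z{\left(q,w \right)} = \frac{1}{4}$ ($Z{\left(q,w \right)} = \frac{1}{-2 + 6} = \frac{1}{4}$)
$Z{\left(-4,3 \right)} \left(-2186\right) = \frac{1}{4} \left(-2186\right) = - \frac{1093}{2}$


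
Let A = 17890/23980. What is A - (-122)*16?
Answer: 4682685/2398 ≈ 1952.7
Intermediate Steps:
A = 1789/2398 (A = 17890*(1/23980) = 1789/2398 ≈ 0.74604)
A - (-122)*16 = 1789/2398 - (-122)*16 = 1789/2398 - 1*(-1952) = 1789/2398 + 1952 = 4682685/2398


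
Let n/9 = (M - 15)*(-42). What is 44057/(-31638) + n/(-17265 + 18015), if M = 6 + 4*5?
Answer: -27432259/3954750 ≈ -6.9365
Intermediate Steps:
M = 26 (M = 6 + 20 = 26)
n = -4158 (n = 9*((26 - 15)*(-42)) = 9*(11*(-42)) = 9*(-462) = -4158)
44057/(-31638) + n/(-17265 + 18015) = 44057/(-31638) - 4158/(-17265 + 18015) = 44057*(-1/31638) - 4158/750 = -44057/31638 - 4158*1/750 = -44057/31638 - 693/125 = -27432259/3954750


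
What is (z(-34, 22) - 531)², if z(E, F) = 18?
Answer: 263169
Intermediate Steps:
(z(-34, 22) - 531)² = (18 - 531)² = (-513)² = 263169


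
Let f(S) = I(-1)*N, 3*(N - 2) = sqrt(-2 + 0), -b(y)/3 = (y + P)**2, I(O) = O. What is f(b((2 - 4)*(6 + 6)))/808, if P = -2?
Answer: -1/404 - I*sqrt(2)/2424 ≈ -0.0024752 - 0.00058342*I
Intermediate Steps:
b(y) = -3*(-2 + y)**2 (b(y) = -3*(y - 2)**2 = -3*(-2 + y)**2)
N = 2 + I*sqrt(2)/3 (N = 2 + sqrt(-2 + 0)/3 = 2 + sqrt(-2)/3 = 2 + (I*sqrt(2))/3 = 2 + I*sqrt(2)/3 ≈ 2.0 + 0.4714*I)
f(S) = -2 - I*sqrt(2)/3 (f(S) = -(2 + I*sqrt(2)/3) = -2 - I*sqrt(2)/3)
f(b((2 - 4)*(6 + 6)))/808 = (-2 - I*sqrt(2)/3)/808 = (-2 - I*sqrt(2)/3)*(1/808) = -1/404 - I*sqrt(2)/2424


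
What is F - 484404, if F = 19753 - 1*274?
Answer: -464925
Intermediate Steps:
F = 19479 (F = 19753 - 274 = 19479)
F - 484404 = 19479 - 484404 = -464925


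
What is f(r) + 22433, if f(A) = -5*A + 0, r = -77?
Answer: 22818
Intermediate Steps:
f(A) = -5*A
f(r) + 22433 = -5*(-77) + 22433 = 385 + 22433 = 22818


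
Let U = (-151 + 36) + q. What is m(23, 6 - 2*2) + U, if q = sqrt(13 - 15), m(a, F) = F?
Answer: -113 + I*sqrt(2) ≈ -113.0 + 1.4142*I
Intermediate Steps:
q = I*sqrt(2) (q = sqrt(-2) = I*sqrt(2) ≈ 1.4142*I)
U = -115 + I*sqrt(2) (U = (-151 + 36) + I*sqrt(2) = -115 + I*sqrt(2) ≈ -115.0 + 1.4142*I)
m(23, 6 - 2*2) + U = (6 - 2*2) + (-115 + I*sqrt(2)) = (6 - 4) + (-115 + I*sqrt(2)) = 2 + (-115 + I*sqrt(2)) = -113 + I*sqrt(2)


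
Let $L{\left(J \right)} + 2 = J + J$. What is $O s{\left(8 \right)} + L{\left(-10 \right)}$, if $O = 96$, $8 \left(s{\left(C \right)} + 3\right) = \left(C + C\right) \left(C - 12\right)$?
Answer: $-1078$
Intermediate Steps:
$L{\left(J \right)} = -2 + 2 J$ ($L{\left(J \right)} = -2 + \left(J + J\right) = -2 + 2 J$)
$s{\left(C \right)} = -3 + \frac{C \left(-12 + C\right)}{4}$ ($s{\left(C \right)} = -3 + \frac{\left(C + C\right) \left(C - 12\right)}{8} = -3 + \frac{2 C \left(-12 + C\right)}{8} = -3 + \frac{C \left(-12 + C\right)}{4}$)
$O s{\left(8 \right)} + L{\left(-10 \right)} = 96 \left(-3 - 24 + \frac{8^{2}}{4}\right) + \left(-2 + 2 \left(-10\right)\right) = 96 \left(-3 - 24 + \frac{1}{4} \cdot 64\right) - 22 = 96 \left(-3 - 24 + 16\right) - 22 = 96 \left(-11\right) - 22 = -1056 - 22 = -1078$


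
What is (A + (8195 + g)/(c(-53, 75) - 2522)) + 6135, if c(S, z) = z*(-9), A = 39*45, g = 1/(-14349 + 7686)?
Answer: 168015107506/21301611 ≈ 7887.4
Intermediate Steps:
g = -1/6663 (g = 1/(-6663) = -1/6663 ≈ -0.00015008)
A = 1755
c(S, z) = -9*z
(A + (8195 + g)/(c(-53, 75) - 2522)) + 6135 = (1755 + (8195 - 1/6663)/(-9*75 - 2522)) + 6135 = (1755 + 54603284/(6663*(-675 - 2522))) + 6135 = (1755 + (54603284/6663)/(-3197)) + 6135 = (1755 + (54603284/6663)*(-1/3197)) + 6135 = (1755 - 54603284/21301611) + 6135 = 37329724021/21301611 + 6135 = 168015107506/21301611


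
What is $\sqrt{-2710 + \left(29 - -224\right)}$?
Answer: $3 i \sqrt{273} \approx 49.568 i$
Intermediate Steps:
$\sqrt{-2710 + \left(29 - -224\right)} = \sqrt{-2710 + \left(29 + 224\right)} = \sqrt{-2710 + 253} = \sqrt{-2457} = 3 i \sqrt{273}$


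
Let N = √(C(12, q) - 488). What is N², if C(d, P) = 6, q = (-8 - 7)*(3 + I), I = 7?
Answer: -482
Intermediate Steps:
q = -150 (q = (-8 - 7)*(3 + 7) = -15*10 = -150)
N = I*√482 (N = √(6 - 488) = √(-482) = I*√482 ≈ 21.954*I)
N² = (I*√482)² = -482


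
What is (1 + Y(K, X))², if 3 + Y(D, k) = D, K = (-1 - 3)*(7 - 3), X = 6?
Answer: 324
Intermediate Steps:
K = -16 (K = -4*4 = -16)
Y(D, k) = -3 + D
(1 + Y(K, X))² = (1 + (-3 - 16))² = (1 - 19)² = (-18)² = 324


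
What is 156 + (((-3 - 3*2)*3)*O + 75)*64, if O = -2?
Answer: 8412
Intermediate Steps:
156 + (((-3 - 3*2)*3)*O + 75)*64 = 156 + (((-3 - 3*2)*3)*(-2) + 75)*64 = 156 + (((-3 - 6)*3)*(-2) + 75)*64 = 156 + (-9*3*(-2) + 75)*64 = 156 + (-27*(-2) + 75)*64 = 156 + (54 + 75)*64 = 156 + 129*64 = 156 + 8256 = 8412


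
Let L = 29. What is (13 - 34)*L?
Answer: -609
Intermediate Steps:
(13 - 34)*L = (13 - 34)*29 = -21*29 = -609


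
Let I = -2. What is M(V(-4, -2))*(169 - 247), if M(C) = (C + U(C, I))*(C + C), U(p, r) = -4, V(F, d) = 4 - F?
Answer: -4992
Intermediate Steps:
M(C) = 2*C*(-4 + C) (M(C) = (C - 4)*(C + C) = (-4 + C)*(2*C) = 2*C*(-4 + C))
M(V(-4, -2))*(169 - 247) = (2*(4 - 1*(-4))*(-4 + (4 - 1*(-4))))*(169 - 247) = (2*(4 + 4)*(-4 + (4 + 4)))*(-78) = (2*8*(-4 + 8))*(-78) = (2*8*4)*(-78) = 64*(-78) = -4992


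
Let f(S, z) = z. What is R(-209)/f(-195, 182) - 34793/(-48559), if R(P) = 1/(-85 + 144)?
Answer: 53379399/74489506 ≈ 0.71660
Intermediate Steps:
R(P) = 1/59
R(-209)/f(-195, 182) - 34793/(-48559) = (1/59)/182 - 34793/(-48559) = (1/59)*(1/182) - 34793*(-1/48559) = 1/10738 + 34793/48559 = 53379399/74489506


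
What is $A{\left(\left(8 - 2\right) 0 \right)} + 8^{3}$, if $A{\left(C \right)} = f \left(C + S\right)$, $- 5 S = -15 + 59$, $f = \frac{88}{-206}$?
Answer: $\frac{265616}{515} \approx 515.76$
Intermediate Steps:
$f = - \frac{44}{103}$ ($f = 88 \left(- \frac{1}{206}\right) = - \frac{44}{103} \approx -0.42718$)
$S = - \frac{44}{5}$ ($S = - \frac{-15 + 59}{5} = \left(- \frac{1}{5}\right) 44 = - \frac{44}{5} \approx -8.8$)
$A{\left(C \right)} = \frac{1936}{515} - \frac{44 C}{103}$ ($A{\left(C \right)} = - \frac{44 \left(C - \frac{44}{5}\right)}{103} = - \frac{44 \left(- \frac{44}{5} + C\right)}{103} = \frac{1936}{515} - \frac{44 C}{103}$)
$A{\left(\left(8 - 2\right) 0 \right)} + 8^{3} = \left(\frac{1936}{515} - \frac{44 \left(8 - 2\right) 0}{103}\right) + 8^{3} = \left(\frac{1936}{515} - \frac{44 \cdot 6 \cdot 0}{103}\right) + 512 = \left(\frac{1936}{515} - 0\right) + 512 = \left(\frac{1936}{515} + 0\right) + 512 = \frac{1936}{515} + 512 = \frac{265616}{515}$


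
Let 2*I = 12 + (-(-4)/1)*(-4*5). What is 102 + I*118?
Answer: -3910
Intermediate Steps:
I = -34 (I = (12 + (-(-4)/1)*(-4*5))/2 = (12 - (-4)*(-20))/2 = (12 - 1*(-4)*(-20))/2 = (12 + 4*(-20))/2 = (12 - 80)/2 = (1/2)*(-68) = -34)
102 + I*118 = 102 - 34*118 = 102 - 4012 = -3910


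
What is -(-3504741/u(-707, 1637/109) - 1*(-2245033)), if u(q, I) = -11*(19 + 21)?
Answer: -991319261/440 ≈ -2.2530e+6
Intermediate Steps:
u(q, I) = -440 (u(q, I) = -11*40 = -440)
-(-3504741/u(-707, 1637/109) - 1*(-2245033)) = -(-3504741/(-440) - 1*(-2245033)) = -(-3504741*(-1/440) + 2245033) = -(3504741/440 + 2245033) = -1*991319261/440 = -991319261/440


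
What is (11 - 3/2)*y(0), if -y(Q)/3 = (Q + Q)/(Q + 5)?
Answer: 0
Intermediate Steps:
y(Q) = -6*Q/(5 + Q) (y(Q) = -3*(Q + Q)/(Q + 5) = -3*2*Q/(5 + Q) = -6*Q/(5 + Q))
(11 - 3/2)*y(0) = (11 - 3/2)*(-6*0/(5 + 0)) = (11 - 3*½)*(-6*0/5) = (11 - 3/2)*(-6*0*⅕) = (19/2)*0 = 0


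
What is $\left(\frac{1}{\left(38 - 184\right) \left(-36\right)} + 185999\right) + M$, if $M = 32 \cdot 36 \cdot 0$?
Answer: $\frac{977610745}{5256} \approx 1.86 \cdot 10^{5}$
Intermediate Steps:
$M = 0$ ($M = 1152 \cdot 0 = 0$)
$\left(\frac{1}{\left(38 - 184\right) \left(-36\right)} + 185999\right) + M = \left(\frac{1}{\left(38 - 184\right) \left(-36\right)} + 185999\right) + 0 = \left(\frac{1}{\left(-146\right) \left(-36\right)} + 185999\right) + 0 = \left(\frac{1}{5256} + 185999\right) + 0 = \frac{977610745}{5256} + 0 = \frac{977610745}{5256}$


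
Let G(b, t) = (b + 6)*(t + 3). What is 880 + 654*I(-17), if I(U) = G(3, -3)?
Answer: 880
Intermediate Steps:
G(b, t) = (3 + t)*(6 + b) (G(b, t) = (6 + b)*(3 + t) = (3 + t)*(6 + b))
I(U) = 0 (I(U) = 18 + 3*3 + 6*(-3) + 3*(-3) = 18 + 9 - 18 - 9 = 0)
880 + 654*I(-17) = 880 + 654*0 = 880 + 0 = 880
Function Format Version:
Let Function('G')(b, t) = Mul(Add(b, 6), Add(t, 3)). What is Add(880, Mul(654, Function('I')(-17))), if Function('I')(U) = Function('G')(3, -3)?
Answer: 880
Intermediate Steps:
Function('G')(b, t) = Mul(Add(3, t), Add(6, b)) (Function('G')(b, t) = Mul(Add(6, b), Add(3, t)) = Mul(Add(3, t), Add(6, b)))
Function('I')(U) = 0 (Function('I')(U) = Add(18, Mul(3, 3), Mul(6, -3), Mul(3, -3)) = Add(18, 9, -18, -9) = 0)
Add(880, Mul(654, Function('I')(-17))) = Add(880, Mul(654, 0)) = Add(880, 0) = 880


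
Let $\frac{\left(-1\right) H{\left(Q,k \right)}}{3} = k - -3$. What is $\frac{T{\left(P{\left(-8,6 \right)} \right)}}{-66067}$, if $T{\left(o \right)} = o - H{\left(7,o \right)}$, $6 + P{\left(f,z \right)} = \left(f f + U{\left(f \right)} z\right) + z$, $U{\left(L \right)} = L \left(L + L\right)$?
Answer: $- \frac{3337}{66067} \approx -0.050509$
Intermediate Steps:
$H{\left(Q,k \right)} = -9 - 3 k$ ($H{\left(Q,k \right)} = - 3 \left(k - -3\right) = - 3 \left(k + 3\right) = - 3 \left(3 + k\right) = -9 - 3 k$)
$U{\left(L \right)} = 2 L^{2}$ ($U{\left(L \right)} = L 2 L = 2 L^{2}$)
$P{\left(f,z \right)} = -6 + z + f^{2} + 2 z f^{2}$ ($P{\left(f,z \right)} = -6 + \left(\left(f f + 2 f^{2} z\right) + z\right) = -6 + \left(\left(f^{2} + 2 z f^{2}\right) + z\right) = -6 + \left(z + f^{2} + 2 z f^{2}\right) = -6 + z + f^{2} + 2 z f^{2}$)
$T{\left(o \right)} = 9 + 4 o$ ($T{\left(o \right)} = o - \left(-9 - 3 o\right) = o + \left(9 + 3 o\right) = 9 + 4 o$)
$\frac{T{\left(P{\left(-8,6 \right)} \right)}}{-66067} = \frac{9 + 4 \left(-6 + 6 + \left(-8\right)^{2} + 2 \cdot 6 \left(-8\right)^{2}\right)}{-66067} = \left(9 + 4 \left(-6 + 6 + 64 + 2 \cdot 6 \cdot 64\right)\right) \left(- \frac{1}{66067}\right) = \left(9 + 4 \left(-6 + 6 + 64 + 768\right)\right) \left(- \frac{1}{66067}\right) = \left(9 + 4 \cdot 832\right) \left(- \frac{1}{66067}\right) = \left(9 + 3328\right) \left(- \frac{1}{66067}\right) = 3337 \left(- \frac{1}{66067}\right) = - \frac{3337}{66067}$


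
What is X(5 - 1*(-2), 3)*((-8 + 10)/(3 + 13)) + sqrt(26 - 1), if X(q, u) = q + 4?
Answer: 51/8 ≈ 6.3750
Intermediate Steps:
X(q, u) = 4 + q
X(5 - 1*(-2), 3)*((-8 + 10)/(3 + 13)) + sqrt(26 - 1) = (4 + (5 - 1*(-2)))*((-8 + 10)/(3 + 13)) + sqrt(26 - 1) = (4 + (5 + 2))*(2/16) + sqrt(25) = (4 + 7)*(2*(1/16)) + 5 = 11*(1/8) + 5 = 11/8 + 5 = 51/8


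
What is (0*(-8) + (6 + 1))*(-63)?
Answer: -441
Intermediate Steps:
(0*(-8) + (6 + 1))*(-63) = (0 + 7)*(-63) = 7*(-63) = -441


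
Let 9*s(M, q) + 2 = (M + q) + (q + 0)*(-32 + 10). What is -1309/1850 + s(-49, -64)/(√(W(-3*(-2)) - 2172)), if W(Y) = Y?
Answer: -1309/1850 - 431*I*√6/342 ≈ -0.70757 - 3.0869*I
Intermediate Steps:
s(M, q) = -2/9 - 7*q/3 + M/9 (s(M, q) = -2/9 + ((M + q) + (q + 0)*(-32 + 10))/9 = -2/9 + ((M + q) + q*(-22))/9 = -2/9 + ((M + q) - 22*q)/9 = -2/9 + (M - 21*q)/9 = -2/9 + (-7*q/3 + M/9) = -2/9 - 7*q/3 + M/9)
-1309/1850 + s(-49, -64)/(√(W(-3*(-2)) - 2172)) = -1309/1850 + (-2/9 - 7/3*(-64) + (⅑)*(-49))/(√(-3*(-2) - 2172)) = -1309*1/1850 + (-2/9 + 448/3 - 49/9)/(√(6 - 2172)) = -1309/1850 + 431/(3*(√(-2166))) = -1309/1850 + 431/(3*((19*I*√6))) = -1309/1850 + 431*(-I*√6/114)/3 = -1309/1850 - 431*I*√6/342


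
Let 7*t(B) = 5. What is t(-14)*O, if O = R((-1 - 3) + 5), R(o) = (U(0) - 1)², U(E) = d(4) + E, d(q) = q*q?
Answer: 1125/7 ≈ 160.71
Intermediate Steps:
d(q) = q²
t(B) = 5/7 (t(B) = (⅐)*5 = 5/7)
U(E) = 16 + E (U(E) = 4² + E = 16 + E)
R(o) = 225 (R(o) = ((16 + 0) - 1)² = (16 - 1)² = 15² = 225)
O = 225
t(-14)*O = (5/7)*225 = 1125/7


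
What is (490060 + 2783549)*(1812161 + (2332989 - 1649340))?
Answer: 8170306078290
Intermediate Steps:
(490060 + 2783549)*(1812161 + (2332989 - 1649340)) = 3273609*(1812161 + 683649) = 3273609*2495810 = 8170306078290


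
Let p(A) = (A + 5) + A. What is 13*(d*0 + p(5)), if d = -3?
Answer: 195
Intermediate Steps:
p(A) = 5 + 2*A (p(A) = (5 + A) + A = 5 + 2*A)
13*(d*0 + p(5)) = 13*(-3*0 + (5 + 2*5)) = 13*(0 + (5 + 10)) = 13*(0 + 15) = 13*15 = 195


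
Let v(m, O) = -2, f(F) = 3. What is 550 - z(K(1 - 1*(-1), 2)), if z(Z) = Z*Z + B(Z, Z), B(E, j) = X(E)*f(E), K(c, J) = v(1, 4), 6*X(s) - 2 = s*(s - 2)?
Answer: 541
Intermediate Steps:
X(s) = 1/3 + s*(-2 + s)/6 (X(s) = 1/3 + (s*(s - 2))/6 = 1/3 + (s*(-2 + s))/6 = 1/3 + s*(-2 + s)/6)
K(c, J) = -2
B(E, j) = 1 + E**2/2 - E (B(E, j) = (1/3 - E/3 + E**2/6)*3 = 1 + E**2/2 - E)
z(Z) = 1 - Z + 3*Z**2/2 (z(Z) = Z*Z + (1 + Z**2/2 - Z) = Z**2 + (1 + Z**2/2 - Z) = 1 - Z + 3*Z**2/2)
550 - z(K(1 - 1*(-1), 2)) = 550 - (1 - 1*(-2) + (3/2)*(-2)**2) = 550 - (1 + 2 + (3/2)*4) = 550 - (1 + 2 + 6) = 550 - 1*9 = 550 - 9 = 541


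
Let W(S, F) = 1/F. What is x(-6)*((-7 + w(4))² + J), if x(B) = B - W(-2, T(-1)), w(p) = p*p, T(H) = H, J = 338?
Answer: -2095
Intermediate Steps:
w(p) = p²
x(B) = 1 + B (x(B) = B - 1/(-1) = B - 1*(-1) = B + 1 = 1 + B)
x(-6)*((-7 + w(4))² + J) = (1 - 6)*((-7 + 4²)² + 338) = -5*((-7 + 16)² + 338) = -5*(9² + 338) = -5*(81 + 338) = -5*419 = -2095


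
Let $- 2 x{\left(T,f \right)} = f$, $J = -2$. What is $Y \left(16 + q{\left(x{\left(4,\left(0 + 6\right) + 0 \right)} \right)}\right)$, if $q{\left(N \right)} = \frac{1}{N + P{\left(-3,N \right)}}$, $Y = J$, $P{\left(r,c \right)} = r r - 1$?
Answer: $- \frac{162}{5} \approx -32.4$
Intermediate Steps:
$P{\left(r,c \right)} = -1 + r^{2}$ ($P{\left(r,c \right)} = r^{2} - 1 = -1 + r^{2}$)
$x{\left(T,f \right)} = - \frac{f}{2}$
$Y = -2$
$q{\left(N \right)} = \frac{1}{8 + N}$ ($q{\left(N \right)} = \frac{1}{N - \left(1 - \left(-3\right)^{2}\right)} = \frac{1}{N + \left(-1 + 9\right)} = \frac{1}{N + 8} = \frac{1}{8 + N}$)
$Y \left(16 + q{\left(x{\left(4,\left(0 + 6\right) + 0 \right)} \right)}\right) = - 2 \left(16 + \frac{1}{8 - \frac{\left(0 + 6\right) + 0}{2}}\right) = - 2 \left(16 + \frac{1}{8 - \frac{6 + 0}{2}}\right) = - 2 \left(16 + \frac{1}{8 - 3}\right) = - 2 \left(16 + \frac{1}{5}\right) = \left(-2\right) \frac{81}{5} = - \frac{162}{5}$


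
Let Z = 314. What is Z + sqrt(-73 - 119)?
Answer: 314 + 8*I*sqrt(3) ≈ 314.0 + 13.856*I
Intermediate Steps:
Z + sqrt(-73 - 119) = 314 + sqrt(-73 - 119) = 314 + sqrt(-192) = 314 + 8*I*sqrt(3)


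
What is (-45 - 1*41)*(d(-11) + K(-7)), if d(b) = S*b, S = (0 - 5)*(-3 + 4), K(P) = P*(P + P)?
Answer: -13158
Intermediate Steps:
K(P) = 2*P**2 (K(P) = P*(2*P) = 2*P**2)
S = -5 (S = -5*1 = -5)
d(b) = -5*b
(-45 - 1*41)*(d(-11) + K(-7)) = (-45 - 1*41)*(-5*(-11) + 2*(-7)**2) = (-45 - 41)*(55 + 2*49) = -86*(55 + 98) = -86*153 = -13158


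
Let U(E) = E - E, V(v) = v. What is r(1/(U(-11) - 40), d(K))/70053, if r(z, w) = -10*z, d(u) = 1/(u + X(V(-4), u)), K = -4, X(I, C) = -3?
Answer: 1/280212 ≈ 3.5687e-6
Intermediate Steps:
U(E) = 0
d(u) = 1/(-3 + u) (d(u) = 1/(u - 3) = 1/(-3 + u))
r(1/(U(-11) - 40), d(K))/70053 = -10/(0 - 40)/70053 = -10/(-40)*(1/70053) = -10*(-1/40)*(1/70053) = (¼)*(1/70053) = 1/280212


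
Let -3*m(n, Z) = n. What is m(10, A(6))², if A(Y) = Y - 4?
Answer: 100/9 ≈ 11.111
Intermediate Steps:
A(Y) = -4 + Y
m(n, Z) = -n/3
m(10, A(6))² = (-⅓*10)² = (-10/3)² = 100/9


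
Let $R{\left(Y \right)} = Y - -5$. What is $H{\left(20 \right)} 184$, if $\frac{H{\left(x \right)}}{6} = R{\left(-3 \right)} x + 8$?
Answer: $52992$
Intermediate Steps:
$R{\left(Y \right)} = 5 + Y$ ($R{\left(Y \right)} = Y + 5 = 5 + Y$)
$H{\left(x \right)} = 48 + 12 x$ ($H{\left(x \right)} = 6 \left(\left(5 - 3\right) x + 8\right) = 6 \left(2 x + 8\right) = 6 \left(8 + 2 x\right) = 48 + 12 x$)
$H{\left(20 \right)} 184 = \left(48 + 12 \cdot 20\right) 184 = \left(48 + 240\right) 184 = 288 \cdot 184 = 52992$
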